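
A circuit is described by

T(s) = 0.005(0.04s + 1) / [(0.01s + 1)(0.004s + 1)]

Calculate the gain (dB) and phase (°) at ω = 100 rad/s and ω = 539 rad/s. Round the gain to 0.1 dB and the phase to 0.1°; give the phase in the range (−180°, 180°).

At ω = 100 rad/s:
zero (1 + j100·0.04) = 1 + j4 → |·| ≈ 4.1231, ∠ ≈ 75.96°
pole (1 + j100·0.01) = 1 + j1 → |·| ≈ 1.4142, ∠ ≈ 45.00°
pole (1 + j100·0.004) = 1 + j0.4 → |·| ≈ 1.077, ∠ ≈ 21.80°
|T| = 0.005 · 4.1231 / (1.4142 · 1.077) ≈ 0.013535
Gain = 20 log₁₀(0.013535) ≈ -37.37 dB
∠T = (75.96°) − (45.00° + 21.80°) = 9.16°

At ω = 539 rad/s:
zero (1 + j539·0.04) = 1 + j21.56 → |·| ≈ 21.583, ∠ ≈ 87.34°
pole (1 + j539·0.01) = 1 + j5.39 → |·| ≈ 5.482, ∠ ≈ 79.49°
pole (1 + j539·0.004) = 1 + j2.156 → |·| ≈ 2.3766, ∠ ≈ 65.12°
|T| = 0.005 · 21.583 / (5.482 · 2.3766) ≈ 0.008283
Gain = 20 log₁₀(0.008283) ≈ -41.64 dB
∠T = (87.34°) − (79.49° + 65.12°) = -57.27°

ω = 100: -37.4 dB, 9.2°; ω = 539: -41.6 dB, -57.3°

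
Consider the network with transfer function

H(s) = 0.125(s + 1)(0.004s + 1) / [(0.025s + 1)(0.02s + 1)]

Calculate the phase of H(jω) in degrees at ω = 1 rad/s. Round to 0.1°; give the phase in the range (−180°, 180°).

At ω = 1 rad/s:
zero (1 + j1·1) = 1 + j1 → |·| ≈ 1.4142, ∠ ≈ 45.00°
zero (1 + j1·0.004) = 1 + j0.004 → |·| ≈ 1, ∠ ≈ 0.23°
pole (1 + j1·0.025) = 1 + j0.025 → |·| ≈ 1.0003, ∠ ≈ 1.43°
pole (1 + j1·0.02) = 1 + j0.02 → |·| ≈ 1.0002, ∠ ≈ 1.15°
∠H = (45.00° + 0.23°) − (1.43° + 1.15°) = 42.65°

42.7°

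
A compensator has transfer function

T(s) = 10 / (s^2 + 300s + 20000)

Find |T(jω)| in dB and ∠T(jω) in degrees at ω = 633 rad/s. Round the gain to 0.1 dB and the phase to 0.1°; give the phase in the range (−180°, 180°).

-92.6 dB, -153.5°

Substitute s = j633:
Numerator: 10 = 10 + j0
Denominator: (j633)^2 + 300(j633) + 20000 = -380689 + j189900
|N| = √(10² + 0²) ≈ 10, ∠N ≈ 0.00°
|D| = √(380689² + 189900²) ≈ 4.2542e+05, ∠D ≈ 153.49°
|T| = 10 / 4.2542e+05 ≈ 2.3506e-05
Gain = 20 log₁₀(2.3506e-05) ≈ -92.58 dB
∠T = 0.00° − 153.49° = -153.49°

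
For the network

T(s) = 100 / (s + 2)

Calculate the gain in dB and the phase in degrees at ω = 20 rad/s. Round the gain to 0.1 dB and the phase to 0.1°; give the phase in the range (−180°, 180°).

13.9 dB, -84.3°

Substitute s = j20:
Numerator: 100 = 100 + j0
Denominator: (j20) + 2 = 2 + j20
|N| = √(100² + 0²) ≈ 100, ∠N ≈ 0.00°
|D| = √(2² + 20²) ≈ 20.1, ∠D ≈ 84.29°
|T| = 100 / 20.1 ≈ 4.9751
Gain = 20 log₁₀(4.9751) ≈ 13.94 dB
∠T = 0.00° − 84.29° = -84.29°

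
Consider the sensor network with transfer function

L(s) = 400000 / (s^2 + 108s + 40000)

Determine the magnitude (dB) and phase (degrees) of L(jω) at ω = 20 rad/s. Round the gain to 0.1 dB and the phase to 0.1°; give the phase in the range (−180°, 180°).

20.1 dB, -3.1°

At s = jω = j20:
quadratic: (j20)² + 108·j20 + 40000 = 39600 + j2160 → |·| ≈ 39659, ∠ ≈ 3.12°
|L| = 400000 / 39659 ≈ 10.086
Gain = 20 log₁₀(10.086) ≈ 20.07 dB
∠L = 0.00° − 3.12° = -3.12°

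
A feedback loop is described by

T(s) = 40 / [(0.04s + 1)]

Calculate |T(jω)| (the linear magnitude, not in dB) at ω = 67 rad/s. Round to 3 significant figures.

At ω = 67 rad/s:
pole (1 + j67·0.04) = 1 + j2.68 → |·| ≈ 2.8605, ∠ ≈ 69.54°
|T| = 40 · 1 / (2.8605) ≈ 13.984

14.0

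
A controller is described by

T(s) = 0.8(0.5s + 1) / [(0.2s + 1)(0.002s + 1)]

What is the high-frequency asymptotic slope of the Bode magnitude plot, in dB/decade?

-20 dB/decade

Each pole contributes −20 dB/decade at high frequency; each zero contributes +20 dB/decade.
Net: 1 zero(s) − 2 pole(s) → -20 dB/decade.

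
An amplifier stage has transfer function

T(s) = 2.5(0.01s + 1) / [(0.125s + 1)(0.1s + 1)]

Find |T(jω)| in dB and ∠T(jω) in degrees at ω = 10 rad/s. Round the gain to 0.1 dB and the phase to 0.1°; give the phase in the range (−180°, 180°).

0.9 dB, -90.6°

At ω = 10 rad/s:
zero (1 + j10·0.01) = 1 + j0.1 → |·| ≈ 1.005, ∠ ≈ 5.71°
pole (1 + j10·0.125) = 1 + j1.25 → |·| ≈ 1.6008, ∠ ≈ 51.34°
pole (1 + j10·0.1) = 1 + j1 → |·| ≈ 1.4142, ∠ ≈ 45.00°
|T| = 2.5 · 1.005 / (1.6008 · 1.4142) ≈ 1.1098
Gain = 20 log₁₀(1.1098) ≈ 0.90 dB
∠T = (5.71°) − (51.34° + 45.00°) = -90.63°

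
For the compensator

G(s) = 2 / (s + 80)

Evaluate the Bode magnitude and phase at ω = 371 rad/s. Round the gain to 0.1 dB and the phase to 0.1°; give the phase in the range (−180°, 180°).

Substitute s = j371:
Numerator: 2 = 2 + j0
Denominator: (j371) + 80 = 80 + j371
|N| = √(2² + 0²) ≈ 2, ∠N ≈ 0.00°
|D| = √(80² + 371²) ≈ 379.53, ∠D ≈ 77.83°
|G| = 2 / 379.53 ≈ 0.0052697
Gain = 20 log₁₀(0.0052697) ≈ -45.56 dB
∠G = 0.00° − 77.83° = -77.83°

-45.6 dB, -77.8°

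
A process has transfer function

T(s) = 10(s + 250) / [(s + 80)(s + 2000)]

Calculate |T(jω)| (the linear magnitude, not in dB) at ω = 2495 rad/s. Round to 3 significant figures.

0.00314

At s = jω = j2495:
zero (s+250): 250 + j2495 → |·| = √(250²+2495²) = √6287525 ≈ 2507.5, ∠ = arctan(2495/250) ≈ 84.28°
pole (s+80): 80 + j2495 → |·| = √(80²+2495²) = √6231425 ≈ 2496.3, ∠ = arctan(2495/80) ≈ 88.16°
pole (s+2000): 2000 + j2495 → |·| = √(2000²+2495²) = √10225025 ≈ 3197.7, ∠ = arctan(2495/2000) ≈ 51.28°
|T| = 10 · 2507.5 / 7.9824e+06 ≈ 0.0031413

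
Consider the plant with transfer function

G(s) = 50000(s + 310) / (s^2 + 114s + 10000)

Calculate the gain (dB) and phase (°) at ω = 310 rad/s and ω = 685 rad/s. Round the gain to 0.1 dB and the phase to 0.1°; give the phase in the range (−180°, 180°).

ω = 310: 47.4 dB, -112.7°; ω = 685: 38.1 dB, -104.7°

At s = jω = j310:
zero (s+310): 310 + j310 → |·| = √(310²+310²) = √192200 ≈ 438.41, ∠ = arctan(310/310) ≈ 45.00°
quadratic: (j310)² + 114·j310 + 10000 = -86100 + j35340 → |·| ≈ 93071, ∠ ≈ 157.68°
|G| = 50000 · 438.41 / 93071 ≈ 235.52
Gain = 20 log₁₀(235.52) ≈ 47.44 dB
∠G = 45.00° − 157.68° = -112.68°

At s = jω = j685:
zero (s+310): 310 + j685 → |·| = √(310²+685²) = √565325 ≈ 751.88, ∠ = arctan(685/310) ≈ 65.65°
quadratic: (j685)² + 114·j685 + 10000 = -459225 + j78090 → |·| ≈ 4.6582e+05, ∠ ≈ 170.35°
|G| = 50000 · 751.88 / 4.6582e+05 ≈ 80.705
Gain = 20 log₁₀(80.705) ≈ 38.14 dB
∠G = 65.65° − 170.35° = -104.70°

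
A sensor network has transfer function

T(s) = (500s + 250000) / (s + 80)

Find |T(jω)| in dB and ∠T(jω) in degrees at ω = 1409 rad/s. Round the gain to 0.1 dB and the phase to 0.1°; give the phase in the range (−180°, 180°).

Substitute s = j1409:
Numerator: 500(j1409) + 250000 = 250000 + j704500
Denominator: (j1409) + 80 = 80 + j1409
|N| = √(250000² + 704500²) ≈ 7.4754e+05, ∠N ≈ 70.46°
|D| = √(80² + 1409²) ≈ 1411.3, ∠D ≈ 86.75°
|T| = 7.4754e+05 / 1411.3 ≈ 529.68
Gain = 20 log₁₀(529.68) ≈ 54.48 dB
∠T = 70.46° − 86.75° = -16.29°

54.5 dB, -16.3°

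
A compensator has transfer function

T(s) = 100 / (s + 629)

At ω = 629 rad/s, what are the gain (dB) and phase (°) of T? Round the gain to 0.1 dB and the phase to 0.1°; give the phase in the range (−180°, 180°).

Substitute s = j629:
Numerator: 100 = 100 + j0
Denominator: (j629) + 629 = 629 + j629
|N| = √(100² + 0²) ≈ 100, ∠N ≈ 0.00°
|D| = √(629² + 629²) ≈ 889.54, ∠D ≈ 45.00°
|T| = 100 / 889.54 ≈ 0.11242
Gain = 20 log₁₀(0.11242) ≈ -18.98 dB
∠T = 0.00° − 45.00° = -45.00°

-19.0 dB, -45.0°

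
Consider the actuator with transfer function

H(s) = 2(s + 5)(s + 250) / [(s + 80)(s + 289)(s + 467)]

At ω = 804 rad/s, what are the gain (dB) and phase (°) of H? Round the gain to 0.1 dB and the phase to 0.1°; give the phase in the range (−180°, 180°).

At s = jω = j804:
zero (s+5): 5 + j804 → |·| = √(5²+804²) = √646441 ≈ 804.02, ∠ = arctan(804/5) ≈ 89.64°
zero (s+250): 250 + j804 → |·| = √(250²+804²) = √708916 ≈ 841.97, ∠ = arctan(804/250) ≈ 72.73°
pole (s+80): 80 + j804 → |·| = √(80²+804²) = √652816 ≈ 807.97, ∠ = arctan(804/80) ≈ 84.32°
pole (s+289): 289 + j804 → |·| = √(289²+804²) = √729937 ≈ 854.36, ∠ = arctan(804/289) ≈ 70.23°
pole (s+467): 467 + j804 → |·| = √(467²+804²) = √864505 ≈ 929.79, ∠ = arctan(804/467) ≈ 59.85°
|H| = 2 · 6.7696e+05 / 6.4183e+08 ≈ 0.0021095
Gain = 20 log₁₀(0.0021095) ≈ -53.52 dB
∠H = 162.37° − 214.40° = -52.03°

-53.5 dB, -52.0°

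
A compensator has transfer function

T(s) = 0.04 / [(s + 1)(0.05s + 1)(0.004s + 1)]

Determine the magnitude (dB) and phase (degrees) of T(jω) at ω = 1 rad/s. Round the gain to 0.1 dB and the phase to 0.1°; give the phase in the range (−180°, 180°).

At ω = 1 rad/s:
pole (1 + j1·1) = 1 + j1 → |·| ≈ 1.4142, ∠ ≈ 45.00°
pole (1 + j1·0.05) = 1 + j0.05 → |·| ≈ 1.0012, ∠ ≈ 2.86°
pole (1 + j1·0.004) = 1 + j0.004 → |·| ≈ 1, ∠ ≈ 0.23°
|T| = 0.04 · 1 / (1.4142 · 1.0012 · 1) ≈ 0.028251
Gain = 20 log₁₀(0.028251) ≈ -30.98 dB
∠T = (0°) − (45.00° + 2.86° + 0.23°) = -48.09°

-31.0 dB, -48.1°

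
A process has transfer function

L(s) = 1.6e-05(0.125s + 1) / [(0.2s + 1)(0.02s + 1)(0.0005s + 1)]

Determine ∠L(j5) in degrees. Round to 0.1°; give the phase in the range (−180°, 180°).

-18.8°

At ω = 5 rad/s:
zero (1 + j5·0.125) = 1 + j0.625 → |·| ≈ 1.1792, ∠ ≈ 32.01°
pole (1 + j5·0.2) = 1 + j1 → |·| ≈ 1.4142, ∠ ≈ 45.00°
pole (1 + j5·0.02) = 1 + j0.1 → |·| ≈ 1.005, ∠ ≈ 5.71°
pole (1 + j5·0.0005) = 1 + j0.0025 → |·| ≈ 1, ∠ ≈ 0.14°
∠L = (32.01°) − (45.00° + 5.71° + 0.14°) = -18.84°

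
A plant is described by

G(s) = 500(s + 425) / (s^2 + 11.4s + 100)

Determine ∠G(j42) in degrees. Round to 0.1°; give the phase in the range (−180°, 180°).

-158.3°

At s = jω = j42:
zero (s+425): 425 + j42 → |·| = √(425²+42²) = √182389 ≈ 427.07, ∠ = arctan(42/425) ≈ 5.64°
quadratic: (j42)² + 11.4·j42 + 100 = -1664 + j478.8 → |·| ≈ 1731.5, ∠ ≈ 163.95°
∠G = 5.64° − 163.95° = -158.31°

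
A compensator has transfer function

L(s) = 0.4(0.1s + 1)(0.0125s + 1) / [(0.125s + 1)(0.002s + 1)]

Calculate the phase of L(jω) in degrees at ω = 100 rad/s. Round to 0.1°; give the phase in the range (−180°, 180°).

38.9°

At ω = 100 rad/s:
zero (1 + j100·0.1) = 1 + j10 → |·| ≈ 10.05, ∠ ≈ 84.29°
zero (1 + j100·0.0125) = 1 + j1.25 → |·| ≈ 1.6008, ∠ ≈ 51.34°
pole (1 + j100·0.125) = 1 + j12.5 → |·| ≈ 12.54, ∠ ≈ 85.43°
pole (1 + j100·0.002) = 1 + j0.2 → |·| ≈ 1.0198, ∠ ≈ 11.31°
∠L = (84.29° + 51.34°) − (85.43° + 11.31°) = 38.89°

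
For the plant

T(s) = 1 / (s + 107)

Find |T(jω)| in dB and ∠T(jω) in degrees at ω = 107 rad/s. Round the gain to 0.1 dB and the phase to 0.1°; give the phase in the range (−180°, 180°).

-43.6 dB, -45.0°

At s = jω = j107:
pole (s+107): 107 + j107 → |·| = √(107²+107²) = √22898 ≈ 151.32, ∠ = arctan(107/107) ≈ 45.00°
|T| = 1 / 151.32 ≈ 0.0066085
Gain = 20 log₁₀(0.0066085) ≈ -43.60 dB
∠T = 0.00° − 45.00° = -45.00°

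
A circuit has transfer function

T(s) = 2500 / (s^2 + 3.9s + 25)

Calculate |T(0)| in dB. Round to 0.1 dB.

40.0 dB

T(0) = 2500 / 25 = 100
20 log₁₀(100) ≈ 40.00 dB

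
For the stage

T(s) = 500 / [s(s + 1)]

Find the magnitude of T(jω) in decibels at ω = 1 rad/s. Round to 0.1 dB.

51.0 dB

At s = jω = j1:
pole (s+1): 1 + j1 → |·| = √(1²+1²) = √2 ≈ 1.4142, ∠ = arctan(1/1) ≈ 45.00°
pole at origin: |s| = 1, ∠ = 90.00° (in denominator)
|T| = 500 / 1.4142 ≈ 353.56
Gain = 20 log₁₀(353.56) ≈ 50.97 dB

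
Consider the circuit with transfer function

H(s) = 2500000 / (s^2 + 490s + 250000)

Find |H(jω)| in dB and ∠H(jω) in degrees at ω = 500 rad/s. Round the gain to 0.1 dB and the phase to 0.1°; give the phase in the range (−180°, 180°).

20.2 dB, -90.0°

At s = jω = j500:
quadratic: (j500)² + 490·j500 + 250000 = 0 + j245000 → |·| ≈ 2.45e+05, ∠ ≈ 90.00°
|H| = 2500000 / 2.45e+05 ≈ 10.204
Gain = 20 log₁₀(10.204) ≈ 20.18 dB
∠H = 0.00° − 90.00° = -90.00°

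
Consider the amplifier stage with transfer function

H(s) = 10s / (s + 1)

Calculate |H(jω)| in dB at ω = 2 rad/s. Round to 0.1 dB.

At s = jω = j2:
zero at origin: s = j2 → |·| = 2, ∠ = 90.00°
pole (s+1): 1 + j2 → |·| = √(1²+2²) = √5 ≈ 2.2361, ∠ = arctan(2/1) ≈ 63.43°
|H| = 10 · 2 / 2.2361 ≈ 8.9441
Gain = 20 log₁₀(8.9441) ≈ 19.03 dB

19.0 dB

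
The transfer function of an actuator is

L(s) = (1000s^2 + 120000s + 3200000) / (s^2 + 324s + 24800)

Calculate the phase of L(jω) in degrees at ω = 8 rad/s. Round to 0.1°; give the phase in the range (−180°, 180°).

Substitute s = j8:
Numerator: 1000(j8)^2 + 120000(j8) + 3200000 = 3136000 + j960000
Denominator: (j8)^2 + 324(j8) + 24800 = 24736 + j2592
|N| = √(3136000² + 960000²) ≈ 3.2796e+06, ∠N ≈ 17.02°
|D| = √(24736² + 2592²) ≈ 24871, ∠D ≈ 5.98°
∠L = 17.02° − 5.98° = 11.04°

11.0°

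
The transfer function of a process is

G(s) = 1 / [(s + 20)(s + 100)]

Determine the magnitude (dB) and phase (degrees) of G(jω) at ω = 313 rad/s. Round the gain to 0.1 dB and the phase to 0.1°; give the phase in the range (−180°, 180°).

-100.3 dB, -158.6°

At s = jω = j313:
pole (s+20): 20 + j313 → |·| = √(20²+313²) = √98369 ≈ 313.64, ∠ = arctan(313/20) ≈ 86.34°
pole (s+100): 100 + j313 → |·| = √(100²+313²) = √107969 ≈ 328.59, ∠ = arctan(313/100) ≈ 72.28°
|G| = 1 / 1.0306e+05 ≈ 9.7031e-06
Gain = 20 log₁₀(9.7031e-06) ≈ -100.26 dB
∠G = 0.00° − 158.62° = -158.62°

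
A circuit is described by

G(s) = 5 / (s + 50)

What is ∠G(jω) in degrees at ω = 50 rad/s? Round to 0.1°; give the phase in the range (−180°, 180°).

-45.0°

Substitute s = j50:
Numerator: 5 = 5 + j0
Denominator: (j50) + 50 = 50 + j50
|N| = √(5² + 0²) ≈ 5, ∠N ≈ 0.00°
|D| = √(50² + 50²) ≈ 70.711, ∠D ≈ 45.00°
∠G = 0.00° − 45.00° = -45.00°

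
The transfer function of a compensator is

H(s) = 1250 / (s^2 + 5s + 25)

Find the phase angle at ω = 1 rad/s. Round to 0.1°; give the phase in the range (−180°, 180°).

-11.8°

At s = jω = j1:
quadratic: (j1)² + 5·j1 + 25 = 24 + j5 → |·| ≈ 24.515, ∠ ≈ 11.77°
∠H = 0.00° − 11.77° = -11.77°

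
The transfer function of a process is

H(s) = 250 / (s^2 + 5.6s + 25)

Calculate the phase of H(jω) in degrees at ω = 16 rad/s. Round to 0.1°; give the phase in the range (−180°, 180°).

At s = jω = j16:
quadratic: (j16)² + 5.6·j16 + 25 = -231 + j89.6 → |·| ≈ 247.77, ∠ ≈ 158.80°
∠H = 0.00° − 158.80° = -158.80°

-158.8°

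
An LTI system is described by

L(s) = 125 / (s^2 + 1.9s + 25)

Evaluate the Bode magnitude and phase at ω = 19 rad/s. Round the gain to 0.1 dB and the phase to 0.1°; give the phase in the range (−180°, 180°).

-8.6 dB, -173.9°

At s = jω = j19:
quadratic: (j19)² + 1.9·j19 + 25 = -336 + j36.1 → |·| ≈ 337.93, ∠ ≈ 173.87°
|L| = 125 / 337.93 ≈ 0.3699
Gain = 20 log₁₀(0.3699) ≈ -8.64 dB
∠L = 0.00° − 173.87° = -173.87°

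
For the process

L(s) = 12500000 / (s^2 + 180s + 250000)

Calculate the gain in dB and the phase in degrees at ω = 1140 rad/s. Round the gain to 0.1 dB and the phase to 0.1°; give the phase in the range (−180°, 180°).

21.4 dB, -168.9°

At s = jω = j1140:
quadratic: (j1140)² + 180·j1140 + 250000 = -1049600 + j205200 → |·| ≈ 1.0695e+06, ∠ ≈ 168.94°
|L| = 12500000 / 1.0695e+06 ≈ 11.688
Gain = 20 log₁₀(11.688) ≈ 21.35 dB
∠L = 0.00° − 168.94° = -168.94°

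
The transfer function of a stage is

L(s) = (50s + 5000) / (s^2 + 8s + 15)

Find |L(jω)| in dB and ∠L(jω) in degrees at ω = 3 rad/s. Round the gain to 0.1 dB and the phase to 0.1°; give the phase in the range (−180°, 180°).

46.1 dB, -74.2°

Substitute s = j3:
Numerator: 50(j3) + 5000 = 5000 + j150
Denominator: (j3)^2 + 8(j3) + 15 = 6 + j24
|N| = √(5000² + 150²) ≈ 5002.2, ∠N ≈ 1.72°
|D| = √(6² + 24²) ≈ 24.739, ∠D ≈ 75.96°
|L| = 5002.2 / 24.739 ≈ 202.2
Gain = 20 log₁₀(202.2) ≈ 46.12 dB
∠L = 1.72° − 75.96° = -74.24°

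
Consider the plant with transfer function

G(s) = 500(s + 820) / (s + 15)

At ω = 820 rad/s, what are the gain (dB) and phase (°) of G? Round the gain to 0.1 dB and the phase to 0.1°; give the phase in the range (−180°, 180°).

57.0 dB, -44.0°

At s = jω = j820:
zero (s+820): 820 + j820 → |·| = √(820²+820²) = √1344800 ≈ 1159.7, ∠ = arctan(820/820) ≈ 45.00°
pole (s+15): 15 + j820 → |·| = √(15²+820²) = √672625 ≈ 820.14, ∠ = arctan(820/15) ≈ 88.95°
|G| = 500 · 1159.7 / 820.14 ≈ 707.01
Gain = 20 log₁₀(707.01) ≈ 56.99 dB
∠G = 45.00° − 88.95° = -43.95°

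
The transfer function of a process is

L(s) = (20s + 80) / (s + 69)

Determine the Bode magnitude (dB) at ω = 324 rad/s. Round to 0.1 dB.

25.8 dB

Substitute s = j324:
Numerator: 20(j324) + 80 = 80 + j6480
Denominator: (j324) + 69 = 69 + j324
|N| = √(80² + 6480²) ≈ 6480.5, ∠N ≈ 89.29°
|D| = √(69² + 324²) ≈ 331.27, ∠D ≈ 77.98°
|L| = 6480.5 / 331.27 ≈ 19.563
Gain = 20 log₁₀(19.563) ≈ 25.83 dB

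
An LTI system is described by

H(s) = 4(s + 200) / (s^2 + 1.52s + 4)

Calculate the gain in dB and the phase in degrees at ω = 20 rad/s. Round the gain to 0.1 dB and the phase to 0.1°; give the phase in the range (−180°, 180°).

At s = jω = j20:
zero (s+200): 200 + j20 → |·| = √(200²+20²) = √40400 ≈ 201, ∠ = arctan(20/200) ≈ 5.71°
quadratic: (j20)² + 1.52·j20 + 4 = -396 + j30.4 → |·| ≈ 397.17, ∠ ≈ 175.61°
|H| = 4 · 201 / 397.17 ≈ 2.0243
Gain = 20 log₁₀(2.0243) ≈ 6.13 dB
∠H = 5.71° − 175.61° = -169.90°

6.1 dB, -169.9°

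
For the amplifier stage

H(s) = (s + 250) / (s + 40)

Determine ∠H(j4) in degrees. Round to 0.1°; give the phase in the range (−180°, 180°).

-4.8°

At s = jω = j4:
zero (s+250): 250 + j4 → |·| = √(250²+4²) = √62516 ≈ 250.03, ∠ = arctan(4/250) ≈ 0.92°
pole (s+40): 40 + j4 → |·| = √(40²+4²) = √1616 ≈ 40.2, ∠ = arctan(4/40) ≈ 5.71°
∠H = 0.92° − 5.71° = -4.79°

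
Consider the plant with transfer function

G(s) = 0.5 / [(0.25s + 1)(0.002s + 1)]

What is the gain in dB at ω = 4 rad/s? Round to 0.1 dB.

At ω = 4 rad/s:
pole (1 + j4·0.25) = 1 + j1 → |·| ≈ 1.4142, ∠ ≈ 45.00°
pole (1 + j4·0.002) = 1 + j0.008 → |·| ≈ 1, ∠ ≈ 0.46°
|G| = 0.5 · 1 / (1.4142 · 1) ≈ 0.35356
Gain = 20 log₁₀(0.35356) ≈ -9.03 dB

-9.0 dB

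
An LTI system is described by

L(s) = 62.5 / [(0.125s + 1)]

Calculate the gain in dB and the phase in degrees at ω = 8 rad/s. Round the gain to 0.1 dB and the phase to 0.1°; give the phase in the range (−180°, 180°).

32.9 dB, -45.0°

At ω = 8 rad/s:
pole (1 + j8·0.125) = 1 + j1 → |·| ≈ 1.4142, ∠ ≈ 45.00°
|L| = 62.5 · 1 / (1.4142) ≈ 44.195
Gain = 20 log₁₀(44.195) ≈ 32.91 dB
∠L = (0°) − (45.00°) = -45.00°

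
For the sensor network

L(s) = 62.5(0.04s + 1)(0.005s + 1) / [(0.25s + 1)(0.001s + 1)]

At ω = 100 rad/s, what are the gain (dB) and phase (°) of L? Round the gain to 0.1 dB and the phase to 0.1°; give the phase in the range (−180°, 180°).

21.2 dB, 9.1°

At ω = 100 rad/s:
zero (1 + j100·0.04) = 1 + j4 → |·| ≈ 4.1231, ∠ ≈ 75.96°
zero (1 + j100·0.005) = 1 + j0.5 → |·| ≈ 1.118, ∠ ≈ 26.57°
pole (1 + j100·0.25) = 1 + j25 → |·| ≈ 25.02, ∠ ≈ 87.71°
pole (1 + j100·0.001) = 1 + j0.1 → |·| ≈ 1.005, ∠ ≈ 5.71°
|L| = 62.5 · 4.1231 · 1.118 / (25.02 · 1.005) ≈ 11.458
Gain = 20 log₁₀(11.458) ≈ 21.18 dB
∠L = (75.96° + 26.57°) − (87.71° + 5.71°) = 9.11°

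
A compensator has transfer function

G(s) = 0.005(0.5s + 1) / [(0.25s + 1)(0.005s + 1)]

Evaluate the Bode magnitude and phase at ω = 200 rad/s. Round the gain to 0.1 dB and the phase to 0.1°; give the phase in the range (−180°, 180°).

At ω = 200 rad/s:
zero (1 + j200·0.5) = 1 + j100 → |·| ≈ 100, ∠ ≈ 89.43°
pole (1 + j200·0.25) = 1 + j50 → |·| ≈ 50.01, ∠ ≈ 88.85°
pole (1 + j200·0.005) = 1 + j1 → |·| ≈ 1.4142, ∠ ≈ 45.00°
|G| = 0.005 · 100 / (50.01 · 1.4142) ≈ 0.0070697
Gain = 20 log₁₀(0.0070697) ≈ -43.01 dB
∠G = (89.43°) − (88.85° + 45.00°) = -44.42°

-43.0 dB, -44.4°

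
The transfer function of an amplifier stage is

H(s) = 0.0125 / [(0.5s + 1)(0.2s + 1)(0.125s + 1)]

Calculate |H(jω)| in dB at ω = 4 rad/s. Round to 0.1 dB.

-48.2 dB

At ω = 4 rad/s:
pole (1 + j4·0.5) = 1 + j2 → |·| ≈ 2.2361, ∠ ≈ 63.43°
pole (1 + j4·0.2) = 1 + j0.8 → |·| ≈ 1.2806, ∠ ≈ 38.66°
pole (1 + j4·0.125) = 1 + j0.5 → |·| ≈ 1.118, ∠ ≈ 26.57°
|H| = 0.0125 · 1 / (2.2361 · 1.2806 · 1.118) ≈ 0.0039045
Gain = 20 log₁₀(0.0039045) ≈ -48.17 dB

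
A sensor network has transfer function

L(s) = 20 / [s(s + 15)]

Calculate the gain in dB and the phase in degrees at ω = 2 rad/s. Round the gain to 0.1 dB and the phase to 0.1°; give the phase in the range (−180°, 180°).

-3.6 dB, -97.6°

At s = jω = j2:
pole (s+15): 15 + j2 → |·| = √(15²+2²) = √229 ≈ 15.133, ∠ = arctan(2/15) ≈ 7.59°
pole at origin: |s| = 2, ∠ = 90.00° (in denominator)
|L| = 20 / 30.266 ≈ 0.66081
Gain = 20 log₁₀(0.66081) ≈ -3.60 dB
∠L = 0.00° − 97.59° = -97.59°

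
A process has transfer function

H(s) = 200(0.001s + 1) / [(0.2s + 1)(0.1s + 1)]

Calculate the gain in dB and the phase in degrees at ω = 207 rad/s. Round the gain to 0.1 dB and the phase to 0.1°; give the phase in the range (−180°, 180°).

At ω = 207 rad/s:
zero (1 + j207·0.001) = 1 + j0.207 → |·| ≈ 1.0212, ∠ ≈ 11.70°
pole (1 + j207·0.2) = 1 + j41.4 → |·| ≈ 41.412, ∠ ≈ 88.62°
pole (1 + j207·0.1) = 1 + j20.7 → |·| ≈ 20.724, ∠ ≈ 87.23°
|H| = 200 · 1.0212 / (41.412 · 20.724) ≈ 0.23798
Gain = 20 log₁₀(0.23798) ≈ -12.47 dB
∠H = (11.70°) − (88.62° + 87.23°) = -164.15°

-12.5 dB, -164.2°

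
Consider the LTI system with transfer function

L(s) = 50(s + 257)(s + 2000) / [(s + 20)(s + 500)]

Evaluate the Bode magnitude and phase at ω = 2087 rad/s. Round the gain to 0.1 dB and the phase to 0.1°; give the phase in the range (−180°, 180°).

At s = jω = j2087:
zero (s+257): 257 + j2087 → |·| = √(257²+2087²) = √4421618 ≈ 2102.8, ∠ = arctan(2087/257) ≈ 82.98°
zero (s+2000): 2000 + j2087 → |·| = √(2000²+2087²) = √8355569 ≈ 2890.6, ∠ = arctan(2087/2000) ≈ 46.22°
pole (s+20): 20 + j2087 → |·| = √(20²+2087²) = √4355969 ≈ 2087.1, ∠ = arctan(2087/20) ≈ 89.45°
pole (s+500): 500 + j2087 → |·| = √(500²+2087²) = √4605569 ≈ 2146.1, ∠ = arctan(2087/500) ≈ 76.53°
|L| = 50 · 6.0784e+06 / 4.4791e+06 ≈ 67.853
Gain = 20 log₁₀(67.853) ≈ 36.63 dB
∠L = 129.20° − 165.98° = -36.78°

36.6 dB, -36.8°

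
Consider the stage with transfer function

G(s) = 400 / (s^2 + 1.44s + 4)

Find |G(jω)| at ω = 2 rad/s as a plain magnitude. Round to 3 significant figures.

At s = jω = j2:
quadratic: (j2)² + 1.44·j2 + 4 = 0 + j2.88 → |·| ≈ 2.88, ∠ ≈ 90.00°
|G| = 400 / 2.88 ≈ 138.89

139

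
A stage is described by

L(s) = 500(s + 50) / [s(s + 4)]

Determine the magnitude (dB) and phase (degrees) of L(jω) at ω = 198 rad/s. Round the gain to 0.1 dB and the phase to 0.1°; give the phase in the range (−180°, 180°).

At s = jω = j198:
zero (s+50): 50 + j198 → |·| = √(50²+198²) = √41704 ≈ 204.22, ∠ = arctan(198/50) ≈ 75.83°
pole (s+4): 4 + j198 → |·| = √(4²+198²) = √39220 ≈ 198.04, ∠ = arctan(198/4) ≈ 88.84°
pole at origin: |s| = 198, ∠ = 90.00° (in denominator)
|L| = 500 · 204.22 / 39212 ≈ 2.604
Gain = 20 log₁₀(2.604) ≈ 8.31 dB
∠L = 75.83° − 178.84° = -103.01°

8.3 dB, -103.0°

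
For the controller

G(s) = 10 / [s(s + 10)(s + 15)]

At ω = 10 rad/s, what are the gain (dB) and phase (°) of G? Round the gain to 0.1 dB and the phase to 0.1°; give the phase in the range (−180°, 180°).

-48.1 dB, -168.7°

At s = jω = j10:
pole (s+10): 10 + j10 → |·| = √(10²+10²) = √200 ≈ 14.142, ∠ = arctan(10/10) ≈ 45.00°
pole (s+15): 15 + j10 → |·| = √(15²+10²) = √325 ≈ 18.028, ∠ = arctan(10/15) ≈ 33.69°
pole at origin: |s| = 10, ∠ = 90.00° (in denominator)
|G| = 10 / 2549.5 ≈ 0.0039223
Gain = 20 log₁₀(0.0039223) ≈ -48.13 dB
∠G = 0.00° − 168.69° = -168.69°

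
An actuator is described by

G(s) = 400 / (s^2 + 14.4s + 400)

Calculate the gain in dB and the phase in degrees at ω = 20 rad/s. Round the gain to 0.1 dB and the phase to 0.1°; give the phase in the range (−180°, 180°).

At s = jω = j20:
quadratic: (j20)² + 14.4·j20 + 400 = 0 + j288 → |·| ≈ 288, ∠ ≈ 90.00°
|G| = 400 / 288 ≈ 1.3889
Gain = 20 log₁₀(1.3889) ≈ 2.85 dB
∠G = 0.00° − 90.00° = -90.00°

2.9 dB, -90.0°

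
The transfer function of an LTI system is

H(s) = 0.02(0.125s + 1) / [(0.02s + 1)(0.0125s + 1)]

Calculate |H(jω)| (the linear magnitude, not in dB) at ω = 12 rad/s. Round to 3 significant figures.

0.0347

At ω = 12 rad/s:
zero (1 + j12·0.125) = 1 + j1.5 → |·| ≈ 1.8028, ∠ ≈ 56.31°
pole (1 + j12·0.02) = 1 + j0.24 → |·| ≈ 1.0284, ∠ ≈ 13.50°
pole (1 + j12·0.0125) = 1 + j0.15 → |·| ≈ 1.0112, ∠ ≈ 8.53°
|H| = 0.02 · 1.8028 / (1.0284 · 1.0112) ≈ 0.034672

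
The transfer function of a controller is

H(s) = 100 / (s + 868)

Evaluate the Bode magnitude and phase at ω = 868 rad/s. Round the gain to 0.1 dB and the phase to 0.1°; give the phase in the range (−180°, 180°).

At s = jω = j868:
pole (s+868): 868 + j868 → |·| = √(868²+868²) = √1506848 ≈ 1227.5, ∠ = arctan(868/868) ≈ 45.00°
|H| = 100 / 1227.5 ≈ 0.081466
Gain = 20 log₁₀(0.081466) ≈ -21.78 dB
∠H = 0.00° − 45.00° = -45.00°

-21.8 dB, -45.0°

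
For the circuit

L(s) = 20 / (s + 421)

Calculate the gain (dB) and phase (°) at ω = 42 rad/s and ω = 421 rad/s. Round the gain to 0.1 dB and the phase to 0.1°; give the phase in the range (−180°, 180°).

At s = jω = j42:
pole (s+421): 421 + j42 → |·| = √(421²+42²) = √179005 ≈ 423.09, ∠ = arctan(42/421) ≈ 5.70°
|L| = 20 / 423.09 ≈ 0.047271
Gain = 20 log₁₀(0.047271) ≈ -26.51 dB
∠L = 0.00° − 5.70° = -5.70°

At s = jω = j421:
pole (s+421): 421 + j421 → |·| = √(421²+421²) = √354482 ≈ 595.38, ∠ = arctan(421/421) ≈ 45.00°
|L| = 20 / 595.38 ≈ 0.033592
Gain = 20 log₁₀(0.033592) ≈ -29.48 dB
∠L = 0.00° − 45.00° = -45.00°

ω = 42: -26.5 dB, -5.7°; ω = 421: -29.5 dB, -45.0°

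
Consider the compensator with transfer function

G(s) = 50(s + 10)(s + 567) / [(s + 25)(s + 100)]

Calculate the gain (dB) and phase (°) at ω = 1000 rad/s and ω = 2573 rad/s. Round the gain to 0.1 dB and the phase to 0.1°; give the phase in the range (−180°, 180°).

At s = jω = j1000:
zero (s+10): 10 + j1000 → |·| = √(10²+1000²) = √1000100 ≈ 1000, ∠ = arctan(1000/10) ≈ 89.43°
zero (s+567): 567 + j1000 → |·| = √(567²+1000²) = √1321489 ≈ 1149.6, ∠ = arctan(1000/567) ≈ 60.45°
pole (s+25): 25 + j1000 → |·| = √(25²+1000²) = √1000625 ≈ 1000.3, ∠ = arctan(1000/25) ≈ 88.57°
pole (s+100): 100 + j1000 → |·| = √(100²+1000²) = √1010000 ≈ 1005, ∠ = arctan(1000/100) ≈ 84.29°
|G| = 50 · 1.1496e+06 / 1.0053e+06 ≈ 57.177
Gain = 20 log₁₀(57.177) ≈ 35.14 dB
∠G = 149.88° − 172.86° = -22.98°

At s = jω = j2573:
zero (s+10): 10 + j2573 → |·| = √(10²+2573²) = √6620429 ≈ 2573, ∠ = arctan(2573/10) ≈ 89.78°
zero (s+567): 567 + j2573 → |·| = √(567²+2573²) = √6941818 ≈ 2634.7, ∠ = arctan(2573/567) ≈ 77.57°
pole (s+25): 25 + j2573 → |·| = √(25²+2573²) = √6620954 ≈ 2573.1, ∠ = arctan(2573/25) ≈ 89.44°
pole (s+100): 100 + j2573 → |·| = √(100²+2573²) = √6630329 ≈ 2574.9, ∠ = arctan(2573/100) ≈ 87.77°
|G| = 50 · 6.7791e+06 / 6.6255e+06 ≈ 51.159
Gain = 20 log₁₀(51.159) ≈ 34.18 dB
∠G = 167.35° − 177.21° = -9.86°

ω = 1000: 35.1 dB, -23.0°; ω = 2573: 34.2 dB, -9.9°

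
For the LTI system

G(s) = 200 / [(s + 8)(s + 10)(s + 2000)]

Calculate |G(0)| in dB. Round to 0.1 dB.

G(0) = 200 / (8·10·2000) = 0.00125
20 log₁₀(0.00125) ≈ -58.06 dB

-58.1 dB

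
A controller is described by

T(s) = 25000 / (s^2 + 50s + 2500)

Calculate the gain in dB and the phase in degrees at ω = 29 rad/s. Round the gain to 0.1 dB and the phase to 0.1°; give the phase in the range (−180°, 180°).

At s = jω = j29:
quadratic: (j29)² + 50·j29 + 2500 = 1659 + j1450 → |·| ≈ 2203.4, ∠ ≈ 41.15°
|T| = 25000 / 2203.4 ≈ 11.346
Gain = 20 log₁₀(11.346) ≈ 21.10 dB
∠T = 0.00° − 41.15° = -41.15°

21.1 dB, -41.2°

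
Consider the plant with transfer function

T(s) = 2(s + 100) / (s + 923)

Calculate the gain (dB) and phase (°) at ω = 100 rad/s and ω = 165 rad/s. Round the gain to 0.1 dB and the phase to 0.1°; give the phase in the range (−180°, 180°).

At s = jω = j100:
zero (s+100): 100 + j100 → |·| = √(100²+100²) = √20000 ≈ 141.42, ∠ = arctan(100/100) ≈ 45.00°
pole (s+923): 923 + j100 → |·| = √(923²+100²) = √861929 ≈ 928.4, ∠ = arctan(100/923) ≈ 6.18°
|T| = 2 · 141.42 / 928.4 ≈ 0.30465
Gain = 20 log₁₀(0.30465) ≈ -10.32 dB
∠T = 45.00° − 6.18° = 38.82°

At s = jω = j165:
zero (s+100): 100 + j165 → |·| = √(100²+165²) = √37225 ≈ 192.94, ∠ = arctan(165/100) ≈ 58.78°
pole (s+923): 923 + j165 → |·| = √(923²+165²) = √879154 ≈ 937.63, ∠ = arctan(165/923) ≈ 10.14°
|T| = 2 · 192.94 / 937.63 ≈ 0.41155
Gain = 20 log₁₀(0.41155) ≈ -7.71 dB
∠T = 58.78° − 10.14° = 48.64°

ω = 100: -10.3 dB, 38.8°; ω = 165: -7.7 dB, 48.6°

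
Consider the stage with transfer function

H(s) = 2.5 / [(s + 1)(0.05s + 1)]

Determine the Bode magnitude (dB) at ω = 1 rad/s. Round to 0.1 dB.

At ω = 1 rad/s:
pole (1 + j1·1) = 1 + j1 → |·| ≈ 1.4142, ∠ ≈ 45.00°
pole (1 + j1·0.05) = 1 + j0.05 → |·| ≈ 1.0012, ∠ ≈ 2.86°
|H| = 2.5 · 1 / (1.4142 · 1.0012) ≈ 1.7657
Gain = 20 log₁₀(1.7657) ≈ 4.94 dB

4.9 dB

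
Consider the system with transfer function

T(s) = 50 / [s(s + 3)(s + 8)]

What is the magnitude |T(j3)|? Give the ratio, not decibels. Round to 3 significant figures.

At s = jω = j3:
pole (s+3): 3 + j3 → |·| = √(3²+3²) = √18 ≈ 4.2426, ∠ = arctan(3/3) ≈ 45.00°
pole (s+8): 8 + j3 → |·| = √(8²+3²) = √73 ≈ 8.544, ∠ = arctan(3/8) ≈ 20.56°
pole at origin: |s| = 3, ∠ = 90.00° (in denominator)
|T| = 50 / 108.75 ≈ 0.45977

0.460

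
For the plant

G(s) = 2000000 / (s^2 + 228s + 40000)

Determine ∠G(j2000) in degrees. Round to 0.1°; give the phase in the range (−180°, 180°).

-173.4°

At s = jω = j2000:
quadratic: (j2000)² + 228·j2000 + 40000 = -3960000 + j456000 → |·| ≈ 3.9862e+06, ∠ ≈ 173.43°
∠G = 0.00° − 173.43° = -173.43°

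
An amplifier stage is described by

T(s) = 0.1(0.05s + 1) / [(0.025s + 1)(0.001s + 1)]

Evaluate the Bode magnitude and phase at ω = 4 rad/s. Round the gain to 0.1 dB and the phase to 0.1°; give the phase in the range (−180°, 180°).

At ω = 4 rad/s:
zero (1 + j4·0.05) = 1 + j0.2 → |·| ≈ 1.0198, ∠ ≈ 11.31°
pole (1 + j4·0.025) = 1 + j0.1 → |·| ≈ 1.005, ∠ ≈ 5.71°
pole (1 + j4·0.001) = 1 + j0.004 → |·| ≈ 1, ∠ ≈ 0.23°
|T| = 0.1 · 1.0198 / (1.005 · 1) ≈ 0.10147
Gain = 20 log₁₀(0.10147) ≈ -19.87 dB
∠T = (11.31°) − (5.71° + 0.23°) = 5.37°

-19.9 dB, 5.4°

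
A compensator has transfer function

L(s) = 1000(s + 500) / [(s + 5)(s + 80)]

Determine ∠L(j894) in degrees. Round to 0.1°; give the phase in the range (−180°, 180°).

At s = jω = j894:
zero (s+500): 500 + j894 → |·| = √(500²+894²) = √1049236 ≈ 1024.3, ∠ = arctan(894/500) ≈ 60.78°
pole (s+5): 5 + j894 → |·| = √(5²+894²) = √799261 ≈ 894.01, ∠ = arctan(894/5) ≈ 89.68°
pole (s+80): 80 + j894 → |·| = √(80²+894²) = √805636 ≈ 897.57, ∠ = arctan(894/80) ≈ 84.89°
∠L = 60.78° − 174.57° = -113.79°

-113.8°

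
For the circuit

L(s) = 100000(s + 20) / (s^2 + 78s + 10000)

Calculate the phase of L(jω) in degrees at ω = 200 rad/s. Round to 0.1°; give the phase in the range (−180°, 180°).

At s = jω = j200:
zero (s+20): 20 + j200 → |·| = √(20²+200²) = √40400 ≈ 201, ∠ = arctan(200/20) ≈ 84.29°
quadratic: (j200)² + 78·j200 + 10000 = -30000 + j15600 → |·| ≈ 33814, ∠ ≈ 152.53°
∠L = 84.29° − 152.53° = -68.24°

-68.2°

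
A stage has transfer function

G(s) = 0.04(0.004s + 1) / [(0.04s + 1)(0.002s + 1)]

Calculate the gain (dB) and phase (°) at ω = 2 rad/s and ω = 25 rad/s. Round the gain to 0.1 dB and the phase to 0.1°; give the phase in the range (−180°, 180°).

At ω = 2 rad/s:
zero (1 + j2·0.004) = 1 + j0.008 → |·| ≈ 1, ∠ ≈ 0.46°
pole (1 + j2·0.04) = 1 + j0.08 → |·| ≈ 1.0032, ∠ ≈ 4.57°
pole (1 + j2·0.002) = 1 + j0.004 → |·| ≈ 1, ∠ ≈ 0.23°
|G| = 0.04 · 1 / (1.0032 · 1) ≈ 0.039872
Gain = 20 log₁₀(0.039872) ≈ -27.99 dB
∠G = (0.46°) − (4.57° + 0.23°) = -4.34°

At ω = 25 rad/s:
zero (1 + j25·0.004) = 1 + j0.1 → |·| ≈ 1.005, ∠ ≈ 5.71°
pole (1 + j25·0.04) = 1 + j1 → |·| ≈ 1.4142, ∠ ≈ 45.00°
pole (1 + j25·0.002) = 1 + j0.05 → |·| ≈ 1.0012, ∠ ≈ 2.86°
|G| = 0.04 · 1.005 / (1.4142 · 1.0012) ≈ 0.028392
Gain = 20 log₁₀(0.028392) ≈ -30.94 dB
∠G = (5.71°) − (45.00° + 2.86°) = -42.15°

ω = 2: -28.0 dB, -4.3°; ω = 25: -30.9 dB, -42.2°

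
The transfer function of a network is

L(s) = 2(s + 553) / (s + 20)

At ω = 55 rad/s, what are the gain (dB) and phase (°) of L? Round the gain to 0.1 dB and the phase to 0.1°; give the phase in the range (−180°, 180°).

At s = jω = j55:
zero (s+553): 553 + j55 → |·| = √(553²+55²) = √308834 ≈ 555.73, ∠ = arctan(55/553) ≈ 5.68°
pole (s+20): 20 + j55 → |·| = √(20²+55²) = √3425 ≈ 58.523, ∠ = arctan(55/20) ≈ 70.02°
|L| = 2 · 555.73 / 58.523 ≈ 18.992
Gain = 20 log₁₀(18.992) ≈ 25.57 dB
∠L = 5.68° − 70.02° = -64.34°

25.6 dB, -64.3°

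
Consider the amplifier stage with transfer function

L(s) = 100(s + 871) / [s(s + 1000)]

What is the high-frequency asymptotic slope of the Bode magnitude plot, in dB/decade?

Each pole contributes −20 dB/decade at high frequency; each zero contributes +20 dB/decade.
Net: 1 zero(s) − 2 pole(s) → -20 dB/decade.

-20 dB/decade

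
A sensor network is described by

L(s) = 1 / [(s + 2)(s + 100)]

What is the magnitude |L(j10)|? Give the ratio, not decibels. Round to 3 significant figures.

0.000976

At s = jω = j10:
pole (s+2): 2 + j10 → |·| = √(2²+10²) = √104 ≈ 10.198, ∠ = arctan(10/2) ≈ 78.69°
pole (s+100): 100 + j10 → |·| = √(100²+10²) = √10100 ≈ 100.5, ∠ = arctan(10/100) ≈ 5.71°
|L| = 1 / 1024.9 ≈ 0.0009757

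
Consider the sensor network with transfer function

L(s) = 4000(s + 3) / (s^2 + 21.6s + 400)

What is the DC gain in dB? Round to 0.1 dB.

29.5 dB

L(0) = 4000·3 / 400 = 30
20 log₁₀(30) ≈ 29.54 dB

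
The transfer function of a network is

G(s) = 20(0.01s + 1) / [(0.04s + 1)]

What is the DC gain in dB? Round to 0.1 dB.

G(0) = 20 · 1 / 1 = 20
20 log₁₀(20) ≈ 26.02 dB

26.0 dB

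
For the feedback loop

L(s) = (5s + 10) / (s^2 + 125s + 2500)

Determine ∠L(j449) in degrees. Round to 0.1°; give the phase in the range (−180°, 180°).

-74.5°

Substitute s = j449:
Numerator: 5(j449) + 10 = 10 + j2245
Denominator: (j449)^2 + 125(j449) + 2500 = -199101 + j56125
|N| = √(10² + 2245²) ≈ 2245, ∠N ≈ 89.74°
|D| = √(199101² + 56125²) ≈ 2.0686e+05, ∠D ≈ 164.26°
∠L = 89.74° − 164.26° = -74.52°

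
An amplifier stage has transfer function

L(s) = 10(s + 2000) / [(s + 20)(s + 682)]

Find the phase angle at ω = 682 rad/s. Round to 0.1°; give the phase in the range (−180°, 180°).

At s = jω = j682:
zero (s+2000): 2000 + j682 → |·| = √(2000²+682²) = √4465124 ≈ 2113.1, ∠ = arctan(682/2000) ≈ 18.83°
pole (s+20): 20 + j682 → |·| = √(20²+682²) = √465524 ≈ 682.29, ∠ = arctan(682/20) ≈ 88.32°
pole (s+682): 682 + j682 → |·| = √(682²+682²) = √930248 ≈ 964.49, ∠ = arctan(682/682) ≈ 45.00°
∠L = 18.83° − 133.32° = -114.49°

-114.5°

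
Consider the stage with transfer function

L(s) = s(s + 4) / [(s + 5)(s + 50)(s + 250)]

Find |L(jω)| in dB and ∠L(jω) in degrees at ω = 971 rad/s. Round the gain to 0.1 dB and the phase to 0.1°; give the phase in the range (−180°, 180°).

At s = jω = j971:
zero (s+4): 4 + j971 → |·| = √(4²+971²) = √942857 ≈ 971.01, ∠ = arctan(971/4) ≈ 89.76°
zero at origin: s = j971 → |·| = 971, ∠ = 90.00°
pole (s+5): 5 + j971 → |·| = √(5²+971²) = √942866 ≈ 971.01, ∠ = arctan(971/5) ≈ 89.70°
pole (s+50): 50 + j971 → |·| = √(50²+971²) = √945341 ≈ 972.29, ∠ = arctan(971/50) ≈ 87.05°
pole (s+250): 250 + j971 → |·| = √(250²+971²) = √1005341 ≈ 1002.7, ∠ = arctan(971/250) ≈ 75.56°
|L| = 1 · 9.4285e+05 / 9.4665e+08 ≈ 0.00099599
Gain = 20 log₁₀(0.00099599) ≈ -60.03 dB
∠L = 179.76° − 252.31° = -72.55°

-60.0 dB, -72.6°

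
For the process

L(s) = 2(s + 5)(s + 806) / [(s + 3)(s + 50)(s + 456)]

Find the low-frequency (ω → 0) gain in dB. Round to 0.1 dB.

L(0) = 2·5·806 / (3·50·456) ≈ 0.11784
20 log₁₀(0.11784) ≈ -18.57 dB

-18.6 dB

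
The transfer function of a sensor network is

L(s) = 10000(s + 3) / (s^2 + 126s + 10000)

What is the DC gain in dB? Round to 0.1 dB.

L(0) = 10000·3 / 10000 = 3
20 log₁₀(3) ≈ 9.54 dB

9.5 dB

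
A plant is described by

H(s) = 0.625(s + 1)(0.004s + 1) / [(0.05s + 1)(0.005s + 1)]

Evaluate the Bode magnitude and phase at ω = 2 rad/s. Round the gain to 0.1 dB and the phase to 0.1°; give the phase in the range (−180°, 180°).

2.9 dB, 57.6°

At ω = 2 rad/s:
zero (1 + j2·1) = 1 + j2 → |·| ≈ 2.2361, ∠ ≈ 63.43°
zero (1 + j2·0.004) = 1 + j0.008 → |·| ≈ 1, ∠ ≈ 0.46°
pole (1 + j2·0.05) = 1 + j0.1 → |·| ≈ 1.005, ∠ ≈ 5.71°
pole (1 + j2·0.005) = 1 + j0.01 → |·| ≈ 1, ∠ ≈ 0.57°
|H| = 0.625 · 2.2361 · 1 / (1.005 · 1) ≈ 1.3906
Gain = 20 log₁₀(1.3906) ≈ 2.86 dB
∠H = (63.43° + 0.46°) − (5.71° + 0.57°) = 57.61°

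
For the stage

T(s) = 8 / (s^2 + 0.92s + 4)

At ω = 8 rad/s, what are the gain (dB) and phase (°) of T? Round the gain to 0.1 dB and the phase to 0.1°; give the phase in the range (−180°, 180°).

At s = jω = j8:
quadratic: (j8)² + 0.92·j8 + 4 = -60 + j7.36 → |·| ≈ 60.45, ∠ ≈ 173.01°
|T| = 8 / 60.45 ≈ 0.13234
Gain = 20 log₁₀(0.13234) ≈ -17.57 dB
∠T = 0.00° − 173.01° = -173.01°

-17.6 dB, -173.0°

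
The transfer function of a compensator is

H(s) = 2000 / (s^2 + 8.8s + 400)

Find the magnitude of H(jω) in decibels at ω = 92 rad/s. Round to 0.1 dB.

At s = jω = j92:
quadratic: (j92)² + 8.8·j92 + 400 = -8064 + j809.6 → |·| ≈ 8104.5, ∠ ≈ 174.27°
|H| = 2000 / 8104.5 ≈ 0.24678
Gain = 20 log₁₀(0.24678) ≈ -12.15 dB

-12.2 dB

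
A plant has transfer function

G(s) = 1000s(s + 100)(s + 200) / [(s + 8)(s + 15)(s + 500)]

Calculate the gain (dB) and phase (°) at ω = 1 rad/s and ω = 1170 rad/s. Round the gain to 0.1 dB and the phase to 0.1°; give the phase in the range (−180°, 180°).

ω = 1: 50.4 dB, 79.8°; ω = 1170: 59.4 dB, 9.7°

At s = jω = j1:
zero (s+100): 100 + j1 → |·| = √(100²+1²) = √10001 ≈ 100, ∠ = arctan(1/100) ≈ 0.57°
zero (s+200): 200 + j1 → |·| = √(200²+1²) = √40001 ≈ 200, ∠ = arctan(1/200) ≈ 0.29°
zero at origin: s = j1 → |·| = 1, ∠ = 90.00°
pole (s+8): 8 + j1 → |·| = √(8²+1²) = √65 ≈ 8.0623, ∠ = arctan(1/8) ≈ 7.13°
pole (s+15): 15 + j1 → |·| = √(15²+1²) = √226 ≈ 15.033, ∠ = arctan(1/15) ≈ 3.81°
pole (s+500): 500 + j1 → |·| = √(500²+1²) = √250001 ≈ 500, ∠ = arctan(1/500) ≈ 0.11°
|G| = 1000 · 20000 / 60600 ≈ 330.03
Gain = 20 log₁₀(330.03) ≈ 50.37 dB
∠G = 90.86° − 11.05° = 79.81°

At s = jω = j1170:
zero (s+100): 100 + j1170 → |·| = √(100²+1170²) = √1378900 ≈ 1174.3, ∠ = arctan(1170/100) ≈ 85.11°
zero (s+200): 200 + j1170 → |·| = √(200²+1170²) = √1408900 ≈ 1187, ∠ = arctan(1170/200) ≈ 80.30°
zero at origin: s = j1170 → |·| = 1170, ∠ = 90.00°
pole (s+8): 8 + j1170 → |·| = √(8²+1170²) = √1368964 ≈ 1170, ∠ = arctan(1170/8) ≈ 89.61°
pole (s+15): 15 + j1170 → |·| = √(15²+1170²) = √1369125 ≈ 1170.1, ∠ = arctan(1170/15) ≈ 89.27°
pole (s+500): 500 + j1170 → |·| = √(500²+1170²) = √1618900 ≈ 1272.4, ∠ = arctan(1170/500) ≈ 66.86°
|G| = 1000 · 1.6309e+09 / 1.7419e+09 ≈ 936.28
Gain = 20 log₁₀(936.28) ≈ 59.43 dB
∠G = 255.41° − 245.74° = 9.67°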